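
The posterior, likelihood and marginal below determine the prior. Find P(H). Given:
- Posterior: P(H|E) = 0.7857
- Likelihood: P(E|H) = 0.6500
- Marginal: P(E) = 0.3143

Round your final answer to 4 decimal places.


From Bayes' theorem: P(H|E) = P(E|H) × P(H) / P(E)

Rearranging for P(H):
P(H) = P(H|E) × P(E) / P(E|H)
     = 0.7857 × 0.3143 / 0.6500
     = 0.24694551 / 0.6500
     = 0.3799


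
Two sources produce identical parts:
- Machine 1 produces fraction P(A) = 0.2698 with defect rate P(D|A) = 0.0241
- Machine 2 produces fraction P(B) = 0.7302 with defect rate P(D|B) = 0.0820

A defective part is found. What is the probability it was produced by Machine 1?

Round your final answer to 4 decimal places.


Let A = from Machine 1, D = defective

Given:
- P(A) = 0.2698, P(B) = 0.7302
- P(D|A) = 0.0241, P(D|B) = 0.0820

Step 1: Find P(D)
P(D) = P(D|A)P(A) + P(D|B)P(B)
     = 0.0241 × 0.2698 + 0.0820 × 0.7302
     = 0.00650218 + 0.05987640
     = 0.06637858

Step 2: Apply Bayes' theorem
P(A|D) = P(D|A)P(A) / P(D)
       = 0.00650218 / 0.06637858
       = 0.0980


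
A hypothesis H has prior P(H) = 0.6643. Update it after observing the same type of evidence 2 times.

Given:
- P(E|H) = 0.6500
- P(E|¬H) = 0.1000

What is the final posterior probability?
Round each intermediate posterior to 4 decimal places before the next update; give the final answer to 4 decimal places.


Sequential Bayesian updating:

Initial prior: P(H) = 0.6643

Update 1:
  P(E) = 0.6500 × 0.6643 + 0.1000 × 0.3357 = 0.43179500 + 0.03357000 = 0.46536500
  P(H|E) = 0.43179500 / 0.46536500 = 0.9279

Update 2:
  P(E) = 0.6500 × 0.9279 + 0.1000 × 0.0721 = 0.60313500 + 0.00721000 = 0.61034500
  P(H|E) = 0.60313500 / 0.61034500 = 0.9882

Final posterior: 0.9882


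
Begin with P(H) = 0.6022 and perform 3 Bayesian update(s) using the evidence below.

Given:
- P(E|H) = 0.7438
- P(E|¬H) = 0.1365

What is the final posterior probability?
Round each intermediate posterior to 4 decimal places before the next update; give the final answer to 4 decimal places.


Sequential Bayesian updating:

Initial prior: P(H) = 0.6022

Update 1:
  P(E) = 0.7438 × 0.6022 + 0.1365 × 0.3978 = 0.44791636 + 0.05429970 = 0.50221606
  P(H|E) = 0.44791636 / 0.50221606 = 0.8919

Update 2:
  P(E) = 0.7438 × 0.8919 + 0.1365 × 0.1081 = 0.66339522 + 0.01475565 = 0.67815087
  P(H|E) = 0.66339522 / 0.67815087 = 0.9782

Update 3:
  P(E) = 0.7438 × 0.9782 + 0.1365 × 0.0218 = 0.72758516 + 0.00297570 = 0.73056086
  P(H|E) = 0.72758516 / 0.73056086 = 0.9959

Final posterior: 0.9959


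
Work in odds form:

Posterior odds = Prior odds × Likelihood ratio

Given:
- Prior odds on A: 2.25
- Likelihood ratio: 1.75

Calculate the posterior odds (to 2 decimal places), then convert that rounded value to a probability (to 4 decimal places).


Step 1: Calculate posterior odds
Posterior odds = Prior odds × LR
               = 2.25 × 1.75
               = 3.94

Step 2: Convert to probability
P(A|E) = Posterior odds / (1 + Posterior odds)
       = 3.94 / (1 + 3.94)
       = 3.94 / 4.94
       = 0.7976

The evidence increased P(A) from 0.6923 to 0.7976.


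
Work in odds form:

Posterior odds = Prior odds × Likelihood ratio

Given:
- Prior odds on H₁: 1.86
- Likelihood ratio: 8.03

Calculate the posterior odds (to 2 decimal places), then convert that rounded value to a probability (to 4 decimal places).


Step 1: Calculate posterior odds
Posterior odds = Prior odds × LR
               = 1.86 × 8.03
               = 14.94

Step 2: Convert to probability
P(H₁|E) = Posterior odds / (1 + Posterior odds)
       = 14.94 / (1 + 14.94)
       = 14.94 / 15.94
       = 0.9373

The evidence increased P(H₁) from 0.6503 to 0.9373.


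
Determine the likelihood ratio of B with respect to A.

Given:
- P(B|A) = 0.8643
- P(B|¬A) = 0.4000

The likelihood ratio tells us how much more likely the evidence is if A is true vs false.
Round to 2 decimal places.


Likelihood Ratio (LR) = P(B|A) / P(B|¬A)

LR = 0.8643 / 0.4000
   = 2.16

The evidence is 2.16 times more likely if A is true than if A is false.
Because LR exceeds 1, B is evidence for A.


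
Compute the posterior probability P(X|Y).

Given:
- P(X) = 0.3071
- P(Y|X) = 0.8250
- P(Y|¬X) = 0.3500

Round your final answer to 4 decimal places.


Bayes' theorem: P(X|Y) = P(Y|X) × P(X) / P(Y)

Step 1: Calculate P(Y) using law of total probability
P(Y) = P(Y|X)P(X) + P(Y|¬X)P(¬X)
     = 0.8250 × 0.3071 + 0.3500 × 0.6929
     = 0.25335750 + 0.24251500
     = 0.49587250

Step 2: Apply Bayes' theorem
P(X|Y) = P(Y|X) × P(X) / P(Y)
       = 0.25335750 / 0.49587250
       = 0.5109


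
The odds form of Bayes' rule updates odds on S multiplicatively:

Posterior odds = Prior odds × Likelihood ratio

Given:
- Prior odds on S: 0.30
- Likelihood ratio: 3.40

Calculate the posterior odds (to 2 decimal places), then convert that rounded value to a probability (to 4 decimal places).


Step 1: Calculate posterior odds
Posterior odds = Prior odds × LR
               = 0.30 × 3.40
               = 1.02

Step 2: Convert to probability
P(S|E) = Posterior odds / (1 + Posterior odds)
       = 1.02 / (1 + 1.02)
       = 1.02 / 2.02
       = 0.5050

The evidence increased P(S) from 0.2308 to 0.5050.


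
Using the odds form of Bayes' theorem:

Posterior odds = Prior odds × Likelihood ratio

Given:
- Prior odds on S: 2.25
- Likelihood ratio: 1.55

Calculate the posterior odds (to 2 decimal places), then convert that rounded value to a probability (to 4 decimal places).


Step 1: Calculate posterior odds
Posterior odds = Prior odds × LR
               = 2.25 × 1.55
               = 3.49

Step 2: Convert to probability
P(S|E) = Posterior odds / (1 + Posterior odds)
       = 3.49 / (1 + 3.49)
       = 3.49 / 4.49
       = 0.7773

The evidence increased P(S) from 0.6923 to 0.7773.


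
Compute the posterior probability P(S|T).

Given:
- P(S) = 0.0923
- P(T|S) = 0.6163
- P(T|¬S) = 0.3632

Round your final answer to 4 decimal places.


Bayes' theorem: P(S|T) = P(T|S) × P(S) / P(T)

Step 1: Calculate P(T) using law of total probability
P(T) = P(T|S)P(S) + P(T|¬S)P(¬S)
     = 0.6163 × 0.0923 + 0.3632 × 0.9077
     = 0.05688449 + 0.32967664
     = 0.38656113

Step 2: Apply Bayes' theorem
P(S|T) = P(T|S) × P(S) / P(T)
       = 0.05688449 / 0.38656113
       = 0.1472


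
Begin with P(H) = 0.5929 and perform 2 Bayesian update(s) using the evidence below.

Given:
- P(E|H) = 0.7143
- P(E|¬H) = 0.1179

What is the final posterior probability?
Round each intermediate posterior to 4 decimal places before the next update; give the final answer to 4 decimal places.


Sequential Bayesian updating:

Initial prior: P(H) = 0.5929

Update 1:
  P(E) = 0.7143 × 0.5929 + 0.1179 × 0.4071 = 0.42350847 + 0.04799709 = 0.47150556
  P(H|E) = 0.42350847 / 0.47150556 = 0.8982

Update 2:
  P(E) = 0.7143 × 0.8982 + 0.1179 × 0.1018 = 0.64158426 + 0.01200222 = 0.65358648
  P(H|E) = 0.64158426 / 0.65358648 = 0.9816

Final posterior: 0.9816


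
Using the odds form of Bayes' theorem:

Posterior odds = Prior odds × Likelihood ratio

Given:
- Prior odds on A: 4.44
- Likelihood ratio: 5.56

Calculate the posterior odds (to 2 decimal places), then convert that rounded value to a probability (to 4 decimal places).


Step 1: Calculate posterior odds
Posterior odds = Prior odds × LR
               = 4.44 × 5.56
               = 24.69

Step 2: Convert to probability
P(A|E) = Posterior odds / (1 + Posterior odds)
       = 24.69 / (1 + 24.69)
       = 24.69 / 25.69
       = 0.9611

The evidence increased P(A) from 0.8162 to 0.9611.


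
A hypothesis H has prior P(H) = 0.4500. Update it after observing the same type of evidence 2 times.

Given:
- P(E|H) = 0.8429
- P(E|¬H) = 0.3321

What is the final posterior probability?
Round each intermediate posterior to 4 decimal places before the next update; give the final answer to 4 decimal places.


Sequential Bayesian updating:

Initial prior: P(H) = 0.4500

Update 1:
  P(E) = 0.8429 × 0.4500 + 0.3321 × 0.5500 = 0.37930500 + 0.18265500 = 0.56196000
  P(H|E) = 0.37930500 / 0.56196000 = 0.6750

Update 2:
  P(E) = 0.8429 × 0.6750 + 0.3321 × 0.3250 = 0.56895750 + 0.10793250 = 0.67689000
  P(H|E) = 0.56895750 / 0.67689000 = 0.8405

Final posterior: 0.8405


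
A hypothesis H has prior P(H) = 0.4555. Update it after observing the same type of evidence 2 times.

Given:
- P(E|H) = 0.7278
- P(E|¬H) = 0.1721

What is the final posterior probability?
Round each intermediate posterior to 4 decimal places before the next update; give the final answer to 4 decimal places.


Sequential Bayesian updating:

Initial prior: P(H) = 0.4555

Update 1:
  P(E) = 0.7278 × 0.4555 + 0.1721 × 0.5445 = 0.33151290 + 0.09370845 = 0.42522135
  P(H|E) = 0.33151290 / 0.42522135 = 0.7796

Update 2:
  P(E) = 0.7278 × 0.7796 + 0.1721 × 0.2204 = 0.56739288 + 0.03793084 = 0.60532372
  P(H|E) = 0.56739288 / 0.60532372 = 0.9373

Final posterior: 0.9373


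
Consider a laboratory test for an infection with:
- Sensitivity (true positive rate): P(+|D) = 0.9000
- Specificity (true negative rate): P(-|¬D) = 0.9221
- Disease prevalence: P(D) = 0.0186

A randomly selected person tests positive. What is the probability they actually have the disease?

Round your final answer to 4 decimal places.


Let D = has disease, + = positive test

Given:
- P(D) = 0.0186 (prevalence)
- P(+|D) = 0.9000 (sensitivity)
- P(-|¬D) = 0.9221 (specificity)
- P(+|¬D) = 0.0779 (false positive rate = 1 - specificity)

Step 1: Find P(+)
P(+) = P(+|D)P(D) + P(+|¬D)P(¬D)
     = 0.9000 × 0.0186 + 0.0779 × 0.9814
     = 0.01674000 + 0.07645106
     = 0.09319106

Step 2: Apply Bayes' theorem for P(D|+)
P(D|+) = P(+|D)P(D) / P(+)
       = 0.01674000 / 0.09319106
       = 0.1796


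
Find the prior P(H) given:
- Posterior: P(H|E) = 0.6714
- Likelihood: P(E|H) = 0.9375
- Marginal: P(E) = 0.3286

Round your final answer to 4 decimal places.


From Bayes' theorem: P(H|E) = P(E|H) × P(H) / P(E)

Rearranging for P(H):
P(H) = P(H|E) × P(E) / P(E|H)
     = 0.6714 × 0.3286 / 0.9375
     = 0.22062204 / 0.9375
     = 0.2353


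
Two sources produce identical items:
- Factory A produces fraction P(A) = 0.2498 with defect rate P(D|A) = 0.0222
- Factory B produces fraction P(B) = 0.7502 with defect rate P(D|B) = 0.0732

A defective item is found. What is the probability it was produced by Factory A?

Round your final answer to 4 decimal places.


Let A = from Factory A, D = defective

Given:
- P(A) = 0.2498, P(B) = 0.7502
- P(D|A) = 0.0222, P(D|B) = 0.0732

Step 1: Find P(D)
P(D) = P(D|A)P(A) + P(D|B)P(B)
     = 0.0222 × 0.2498 + 0.0732 × 0.7502
     = 0.00554556 + 0.05491464
     = 0.06046020

Step 2: Apply Bayes' theorem
P(A|D) = P(D|A)P(A) / P(D)
       = 0.00554556 / 0.06046020
       = 0.0917


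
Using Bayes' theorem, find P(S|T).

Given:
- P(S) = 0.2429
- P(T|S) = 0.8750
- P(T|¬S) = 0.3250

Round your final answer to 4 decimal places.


Bayes' theorem: P(S|T) = P(T|S) × P(S) / P(T)

Step 1: Calculate P(T) using law of total probability
P(T) = P(T|S)P(S) + P(T|¬S)P(¬S)
     = 0.8750 × 0.2429 + 0.3250 × 0.7571
     = 0.21253750 + 0.24605750
     = 0.45859500

Step 2: Apply Bayes' theorem
P(S|T) = P(T|S) × P(S) / P(T)
       = 0.21253750 / 0.45859500
       = 0.4635


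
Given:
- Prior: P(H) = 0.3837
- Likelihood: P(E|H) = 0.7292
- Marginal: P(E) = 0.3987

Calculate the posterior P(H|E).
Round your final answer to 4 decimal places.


Using Bayes' theorem:

P(H|E) = P(E|H) × P(H) / P(E)
       = 0.7292 × 0.3837 / 0.3987
       = 0.27979404 / 0.3987
       = 0.7018

The evidence strengthens our belief in H.
Prior: 0.3837 → Posterior: 0.7018


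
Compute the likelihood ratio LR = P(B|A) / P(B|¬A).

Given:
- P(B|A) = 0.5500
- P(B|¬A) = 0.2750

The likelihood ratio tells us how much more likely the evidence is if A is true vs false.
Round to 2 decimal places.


Likelihood Ratio (LR) = P(B|A) / P(B|¬A)

LR = 0.5500 / 0.2750
   = 2.00

The evidence is 2.00 times more likely if A is true than if A is false.
Since LR > 1, the evidence supports A over ¬A.


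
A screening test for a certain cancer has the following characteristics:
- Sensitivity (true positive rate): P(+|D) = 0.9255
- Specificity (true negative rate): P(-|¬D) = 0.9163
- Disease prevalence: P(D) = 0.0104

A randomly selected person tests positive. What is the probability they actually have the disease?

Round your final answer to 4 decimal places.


Let D = has disease, + = positive test

Given:
- P(D) = 0.0104 (prevalence)
- P(+|D) = 0.9255 (sensitivity)
- P(-|¬D) = 0.9163 (specificity)
- P(+|¬D) = 0.0837 (false positive rate = 1 - specificity)

Step 1: Find P(+)
P(+) = P(+|D)P(D) + P(+|¬D)P(¬D)
     = 0.9255 × 0.0104 + 0.0837 × 0.9896
     = 0.00962520 + 0.08282952
     = 0.09245472

Step 2: Apply Bayes' theorem for P(D|+)
P(D|+) = P(+|D)P(D) / P(+)
       = 0.00962520 / 0.09245472
       = 0.1041


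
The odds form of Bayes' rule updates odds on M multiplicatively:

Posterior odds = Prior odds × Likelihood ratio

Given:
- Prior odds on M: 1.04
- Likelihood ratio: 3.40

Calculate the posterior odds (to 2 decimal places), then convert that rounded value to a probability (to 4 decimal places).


Step 1: Calculate posterior odds
Posterior odds = Prior odds × LR
               = 1.04 × 3.40
               = 3.54

Step 2: Convert to probability
P(M|E) = Posterior odds / (1 + Posterior odds)
       = 3.54 / (1 + 3.54)
       = 3.54 / 4.54
       = 0.7797

The evidence increased P(M) from 0.5098 to 0.7797.


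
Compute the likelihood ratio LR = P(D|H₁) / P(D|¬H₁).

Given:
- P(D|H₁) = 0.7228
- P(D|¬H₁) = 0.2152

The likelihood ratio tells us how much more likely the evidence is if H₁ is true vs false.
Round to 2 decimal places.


Likelihood Ratio (LR) = P(D|H₁) / P(D|¬H₁)

LR = 0.7228 / 0.2152
   = 3.36

The evidence is 3.36 times more likely if H₁ is true than if H₁ is false.
Since LR > 1, the evidence supports H₁ over ¬H₁.


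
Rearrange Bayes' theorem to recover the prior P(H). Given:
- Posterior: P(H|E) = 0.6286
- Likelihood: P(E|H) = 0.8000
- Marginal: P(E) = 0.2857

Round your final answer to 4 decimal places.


From Bayes' theorem: P(H|E) = P(E|H) × P(H) / P(E)

Rearranging for P(H):
P(H) = P(H|E) × P(E) / P(E|H)
     = 0.6286 × 0.2857 / 0.8000
     = 0.17959102 / 0.8000
     = 0.2245


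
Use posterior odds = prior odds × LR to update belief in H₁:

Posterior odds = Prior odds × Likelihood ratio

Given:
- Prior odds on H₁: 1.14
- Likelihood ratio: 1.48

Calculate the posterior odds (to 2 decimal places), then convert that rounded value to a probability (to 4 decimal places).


Step 1: Calculate posterior odds
Posterior odds = Prior odds × LR
               = 1.14 × 1.48
               = 1.69

Step 2: Convert to probability
P(H₁|E) = Posterior odds / (1 + Posterior odds)
       = 1.69 / (1 + 1.69)
       = 1.69 / 2.69
       = 0.6283

The evidence increased P(H₁) from 0.5327 to 0.6283.


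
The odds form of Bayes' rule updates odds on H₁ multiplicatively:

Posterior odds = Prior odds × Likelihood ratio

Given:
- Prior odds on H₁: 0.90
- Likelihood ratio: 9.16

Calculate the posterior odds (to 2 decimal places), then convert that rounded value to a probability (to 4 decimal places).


Step 1: Calculate posterior odds
Posterior odds = Prior odds × LR
               = 0.90 × 9.16
               = 8.24

Step 2: Convert to probability
P(H₁|E) = Posterior odds / (1 + Posterior odds)
       = 8.24 / (1 + 8.24)
       = 8.24 / 9.24
       = 0.8918

The evidence increased P(H₁) from 0.4737 to 0.8918.


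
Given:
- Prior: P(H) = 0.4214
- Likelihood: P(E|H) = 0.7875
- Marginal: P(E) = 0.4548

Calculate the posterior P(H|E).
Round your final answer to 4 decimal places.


Using Bayes' theorem:

P(H|E) = P(E|H) × P(H) / P(E)
       = 0.7875 × 0.4214 / 0.4548
       = 0.33185250 / 0.4548
       = 0.7297

The evidence strengthens our belief in H.
Prior: 0.4214 → Posterior: 0.7297


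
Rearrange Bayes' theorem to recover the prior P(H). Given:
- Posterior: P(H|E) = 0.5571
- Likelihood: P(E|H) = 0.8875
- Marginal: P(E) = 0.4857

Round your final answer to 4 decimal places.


From Bayes' theorem: P(H|E) = P(E|H) × P(H) / P(E)

Rearranging for P(H):
P(H) = P(H|E) × P(E) / P(E|H)
     = 0.5571 × 0.4857 / 0.8875
     = 0.27058347 / 0.8875
     = 0.3049


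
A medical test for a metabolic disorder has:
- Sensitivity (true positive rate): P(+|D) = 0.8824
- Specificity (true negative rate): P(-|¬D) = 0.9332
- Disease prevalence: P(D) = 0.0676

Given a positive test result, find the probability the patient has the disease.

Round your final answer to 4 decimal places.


Let D = has disease, + = positive test

Given:
- P(D) = 0.0676 (prevalence)
- P(+|D) = 0.8824 (sensitivity)
- P(-|¬D) = 0.9332 (specificity)
- P(+|¬D) = 0.0668 (false positive rate = 1 - specificity)

Step 1: Find P(+)
P(+) = P(+|D)P(D) + P(+|¬D)P(¬D)
     = 0.8824 × 0.0676 + 0.0668 × 0.9324
     = 0.05965024 + 0.06228432
     = 0.12193456

Step 2: Apply Bayes' theorem for P(D|+)
P(D|+) = P(+|D)P(D) / P(+)
       = 0.05965024 / 0.12193456
       = 0.4892


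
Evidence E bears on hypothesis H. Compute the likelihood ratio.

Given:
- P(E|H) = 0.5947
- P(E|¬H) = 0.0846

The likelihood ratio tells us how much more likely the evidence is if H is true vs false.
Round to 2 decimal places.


Likelihood Ratio (LR) = P(E|H) / P(E|¬H)

LR = 0.5947 / 0.0846
   = 7.03

The evidence is 7.03 times more likely if H is true than if H is false.
Since LR > 1, the evidence supports H over ¬H.


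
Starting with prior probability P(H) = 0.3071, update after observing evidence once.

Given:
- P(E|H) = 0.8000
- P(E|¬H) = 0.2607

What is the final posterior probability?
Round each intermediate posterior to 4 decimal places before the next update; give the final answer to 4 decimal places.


Sequential Bayesian updating:

Initial prior: P(H) = 0.3071

Update 1:
  P(E) = 0.8000 × 0.3071 + 0.2607 × 0.6929 = 0.24568000 + 0.18063903 = 0.42631903
  P(H|E) = 0.24568000 / 0.42631903 = 0.5763

Final posterior: 0.5763


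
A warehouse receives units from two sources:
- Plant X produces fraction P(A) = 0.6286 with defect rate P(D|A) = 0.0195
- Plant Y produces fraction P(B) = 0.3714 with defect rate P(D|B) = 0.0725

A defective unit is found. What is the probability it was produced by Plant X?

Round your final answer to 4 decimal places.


Let A = from Plant X, D = defective

Given:
- P(A) = 0.6286, P(B) = 0.3714
- P(D|A) = 0.0195, P(D|B) = 0.0725

Step 1: Find P(D)
P(D) = P(D|A)P(A) + P(D|B)P(B)
     = 0.0195 × 0.6286 + 0.0725 × 0.3714
     = 0.01225770 + 0.02692650
     = 0.03918420

Step 2: Apply Bayes' theorem
P(A|D) = P(D|A)P(A) / P(D)
       = 0.01225770 / 0.03918420
       = 0.3128


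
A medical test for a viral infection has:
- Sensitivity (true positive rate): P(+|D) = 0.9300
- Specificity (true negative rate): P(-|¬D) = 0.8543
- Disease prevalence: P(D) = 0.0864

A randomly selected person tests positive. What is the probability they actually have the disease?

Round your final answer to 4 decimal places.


Let D = has disease, + = positive test

Given:
- P(D) = 0.0864 (prevalence)
- P(+|D) = 0.9300 (sensitivity)
- P(-|¬D) = 0.8543 (specificity)
- P(+|¬D) = 0.1457 (false positive rate = 1 - specificity)

Step 1: Find P(+)
P(+) = P(+|D)P(D) + P(+|¬D)P(¬D)
     = 0.9300 × 0.0864 + 0.1457 × 0.9136
     = 0.08035200 + 0.13311152
     = 0.21346352

Step 2: Apply Bayes' theorem for P(D|+)
P(D|+) = P(+|D)P(D) / P(+)
       = 0.08035200 / 0.21346352
       = 0.3764


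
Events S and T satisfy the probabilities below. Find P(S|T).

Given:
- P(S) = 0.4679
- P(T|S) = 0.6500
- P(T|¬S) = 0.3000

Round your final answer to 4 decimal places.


Bayes' theorem: P(S|T) = P(T|S) × P(S) / P(T)

Step 1: Calculate P(T) using law of total probability
P(T) = P(T|S)P(S) + P(T|¬S)P(¬S)
     = 0.6500 × 0.4679 + 0.3000 × 0.5321
     = 0.30413500 + 0.15963000
     = 0.46376500

Step 2: Apply Bayes' theorem
P(S|T) = P(T|S) × P(S) / P(T)
       = 0.30413500 / 0.46376500
       = 0.6558


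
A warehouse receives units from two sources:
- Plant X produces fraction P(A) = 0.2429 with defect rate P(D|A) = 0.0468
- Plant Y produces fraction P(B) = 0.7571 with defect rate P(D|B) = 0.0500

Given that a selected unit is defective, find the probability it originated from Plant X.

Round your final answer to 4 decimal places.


Let A = from Plant X, D = defective

Given:
- P(A) = 0.2429, P(B) = 0.7571
- P(D|A) = 0.0468, P(D|B) = 0.0500

Step 1: Find P(D)
P(D) = P(D|A)P(A) + P(D|B)P(B)
     = 0.0468 × 0.2429 + 0.0500 × 0.7571
     = 0.01136772 + 0.03785500
     = 0.04922272

Step 2: Apply Bayes' theorem
P(A|D) = P(D|A)P(A) / P(D)
       = 0.01136772 / 0.04922272
       = 0.2309


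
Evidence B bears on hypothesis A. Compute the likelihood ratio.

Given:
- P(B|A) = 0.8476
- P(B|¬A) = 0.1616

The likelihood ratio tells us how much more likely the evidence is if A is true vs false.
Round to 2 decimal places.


Likelihood Ratio (LR) = P(B|A) / P(B|¬A)

LR = 0.8476 / 0.1616
   = 5.25

The evidence is 5.25 times more likely if A is true than if A is false.
Because LR exceeds 1, B is evidence for A.


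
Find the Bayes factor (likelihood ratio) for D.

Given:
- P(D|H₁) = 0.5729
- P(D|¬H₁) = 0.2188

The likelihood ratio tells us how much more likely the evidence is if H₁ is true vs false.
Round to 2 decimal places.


Likelihood Ratio (LR) = P(D|H₁) / P(D|¬H₁)

LR = 0.5729 / 0.2188
   = 2.62

The evidence is 2.62 times more likely if H₁ is true than if H₁ is false.
LR > 1, so observing D raises the odds in favor of H₁.


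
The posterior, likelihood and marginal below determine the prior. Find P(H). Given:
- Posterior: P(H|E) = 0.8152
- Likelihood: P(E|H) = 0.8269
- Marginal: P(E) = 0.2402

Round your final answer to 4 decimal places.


From Bayes' theorem: P(H|E) = P(E|H) × P(H) / P(E)

Rearranging for P(H):
P(H) = P(H|E) × P(E) / P(E|H)
     = 0.8152 × 0.2402 / 0.8269
     = 0.19581104 / 0.8269
     = 0.2368


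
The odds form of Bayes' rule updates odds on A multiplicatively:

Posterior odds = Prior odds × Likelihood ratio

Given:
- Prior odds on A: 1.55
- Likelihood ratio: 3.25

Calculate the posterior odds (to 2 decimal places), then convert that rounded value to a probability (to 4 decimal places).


Step 1: Calculate posterior odds
Posterior odds = Prior odds × LR
               = 1.55 × 3.25
               = 5.04

Step 2: Convert to probability
P(A|E) = Posterior odds / (1 + Posterior odds)
       = 5.04 / (1 + 5.04)
       = 5.04 / 6.04
       = 0.8344

The evidence increased P(A) from 0.6078 to 0.8344.


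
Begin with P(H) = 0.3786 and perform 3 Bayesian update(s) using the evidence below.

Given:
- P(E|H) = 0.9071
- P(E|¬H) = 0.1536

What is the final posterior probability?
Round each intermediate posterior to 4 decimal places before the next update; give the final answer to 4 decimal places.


Sequential Bayesian updating:

Initial prior: P(H) = 0.3786

Update 1:
  P(E) = 0.9071 × 0.3786 + 0.1536 × 0.6214 = 0.34342806 + 0.09544704 = 0.43887510
  P(H|E) = 0.34342806 / 0.43887510 = 0.7825

Update 2:
  P(E) = 0.9071 × 0.7825 + 0.1536 × 0.2175 = 0.70980575 + 0.03340800 = 0.74321375
  P(H|E) = 0.70980575 / 0.74321375 = 0.9550

Update 3:
  P(E) = 0.9071 × 0.9550 + 0.1536 × 0.0450 = 0.86628050 + 0.00691200 = 0.87319250
  P(H|E) = 0.86628050 / 0.87319250 = 0.9921

Final posterior: 0.9921


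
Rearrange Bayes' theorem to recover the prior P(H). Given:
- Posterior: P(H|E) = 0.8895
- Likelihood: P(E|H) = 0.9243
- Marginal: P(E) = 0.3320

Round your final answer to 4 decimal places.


From Bayes' theorem: P(H|E) = P(E|H) × P(H) / P(E)

Rearranging for P(H):
P(H) = P(H|E) × P(E) / P(E|H)
     = 0.8895 × 0.3320 / 0.9243
     = 0.29531400 / 0.9243
     = 0.3195


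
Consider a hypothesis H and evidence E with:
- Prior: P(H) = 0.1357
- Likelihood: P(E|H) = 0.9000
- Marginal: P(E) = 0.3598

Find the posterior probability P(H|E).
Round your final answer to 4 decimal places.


Using Bayes' theorem:

P(H|E) = P(E|H) × P(H) / P(E)
       = 0.9000 × 0.1357 / 0.3598
       = 0.12213000 / 0.3598
       = 0.3394

The evidence strengthens our belief in H.
Prior: 0.1357 → Posterior: 0.3394


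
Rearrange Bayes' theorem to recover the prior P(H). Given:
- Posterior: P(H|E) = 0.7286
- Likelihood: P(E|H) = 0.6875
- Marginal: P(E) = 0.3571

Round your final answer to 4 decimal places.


From Bayes' theorem: P(H|E) = P(E|H) × P(H) / P(E)

Rearranging for P(H):
P(H) = P(H|E) × P(E) / P(E|H)
     = 0.7286 × 0.3571 / 0.6875
     = 0.26018306 / 0.6875
     = 0.3784


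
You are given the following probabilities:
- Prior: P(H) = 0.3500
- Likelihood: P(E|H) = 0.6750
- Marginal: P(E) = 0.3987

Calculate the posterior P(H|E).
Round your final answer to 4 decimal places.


Using Bayes' theorem:

P(H|E) = P(E|H) × P(H) / P(E)
       = 0.6750 × 0.3500 / 0.3987
       = 0.23625000 / 0.3987
       = 0.5926

The evidence strengthens our belief in H.
Prior: 0.3500 → Posterior: 0.5926


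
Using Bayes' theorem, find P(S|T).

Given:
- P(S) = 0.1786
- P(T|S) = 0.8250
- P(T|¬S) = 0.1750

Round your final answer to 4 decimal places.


Bayes' theorem: P(S|T) = P(T|S) × P(S) / P(T)

Step 1: Calculate P(T) using law of total probability
P(T) = P(T|S)P(S) + P(T|¬S)P(¬S)
     = 0.8250 × 0.1786 + 0.1750 × 0.8214
     = 0.14734500 + 0.14374500
     = 0.29109000

Step 2: Apply Bayes' theorem
P(S|T) = P(T|S) × P(S) / P(T)
       = 0.14734500 / 0.29109000
       = 0.5062


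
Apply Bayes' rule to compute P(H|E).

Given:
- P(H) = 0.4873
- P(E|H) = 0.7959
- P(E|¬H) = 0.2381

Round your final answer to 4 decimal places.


Bayes' theorem: P(H|E) = P(E|H) × P(H) / P(E)

Step 1: Calculate P(E) using law of total probability
P(E) = P(E|H)P(H) + P(E|¬H)P(¬H)
     = 0.7959 × 0.4873 + 0.2381 × 0.5127
     = 0.38784207 + 0.12207387
     = 0.50991594

Step 2: Apply Bayes' theorem
P(H|E) = P(E|H) × P(H) / P(E)
       = 0.38784207 / 0.50991594
       = 0.7606


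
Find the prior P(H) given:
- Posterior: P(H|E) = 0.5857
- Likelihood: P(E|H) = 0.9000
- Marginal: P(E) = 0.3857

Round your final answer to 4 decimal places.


From Bayes' theorem: P(H|E) = P(E|H) × P(H) / P(E)

Rearranging for P(H):
P(H) = P(H|E) × P(E) / P(E|H)
     = 0.5857 × 0.3857 / 0.9000
     = 0.22590449 / 0.9000
     = 0.2510


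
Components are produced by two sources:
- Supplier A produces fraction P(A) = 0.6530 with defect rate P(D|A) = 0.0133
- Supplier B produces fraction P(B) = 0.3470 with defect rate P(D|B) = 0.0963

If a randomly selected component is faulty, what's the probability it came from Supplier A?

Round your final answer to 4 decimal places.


Let A = from Supplier A, D = faulty

Given:
- P(A) = 0.6530, P(B) = 0.3470
- P(D|A) = 0.0133, P(D|B) = 0.0963

Step 1: Find P(D)
P(D) = P(D|A)P(A) + P(D|B)P(B)
     = 0.0133 × 0.6530 + 0.0963 × 0.3470
     = 0.00868490 + 0.03341610
     = 0.04210100

Step 2: Apply Bayes' theorem
P(A|D) = P(D|A)P(A) / P(D)
       = 0.00868490 / 0.04210100
       = 0.2063


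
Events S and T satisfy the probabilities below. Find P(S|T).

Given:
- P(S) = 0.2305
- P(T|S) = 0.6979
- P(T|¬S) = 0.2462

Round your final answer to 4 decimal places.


Bayes' theorem: P(S|T) = P(T|S) × P(S) / P(T)

Step 1: Calculate P(T) using law of total probability
P(T) = P(T|S)P(S) + P(T|¬S)P(¬S)
     = 0.6979 × 0.2305 + 0.2462 × 0.7695
     = 0.16086595 + 0.18945090
     = 0.35031685

Step 2: Apply Bayes' theorem
P(S|T) = P(T|S) × P(S) / P(T)
       = 0.16086595 / 0.35031685
       = 0.4592


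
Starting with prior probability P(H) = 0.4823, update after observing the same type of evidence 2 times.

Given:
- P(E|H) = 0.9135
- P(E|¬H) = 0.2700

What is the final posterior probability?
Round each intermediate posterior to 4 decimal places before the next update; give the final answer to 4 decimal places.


Sequential Bayesian updating:

Initial prior: P(H) = 0.4823

Update 1:
  P(E) = 0.9135 × 0.4823 + 0.2700 × 0.5177 = 0.44058105 + 0.13977900 = 0.58036005
  P(H|E) = 0.44058105 / 0.58036005 = 0.7592

Update 2:
  P(E) = 0.9135 × 0.7592 + 0.2700 × 0.2408 = 0.69352920 + 0.06501600 = 0.75854520
  P(H|E) = 0.69352920 / 0.75854520 = 0.9143

Final posterior: 0.9143


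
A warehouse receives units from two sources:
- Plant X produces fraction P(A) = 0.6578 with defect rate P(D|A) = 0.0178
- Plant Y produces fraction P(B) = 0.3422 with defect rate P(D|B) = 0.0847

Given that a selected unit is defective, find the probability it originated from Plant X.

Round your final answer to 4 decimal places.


Let A = from Plant X, D = defective

Given:
- P(A) = 0.6578, P(B) = 0.3422
- P(D|A) = 0.0178, P(D|B) = 0.0847

Step 1: Find P(D)
P(D) = P(D|A)P(A) + P(D|B)P(B)
     = 0.0178 × 0.6578 + 0.0847 × 0.3422
     = 0.01170884 + 0.02898434
     = 0.04069318

Step 2: Apply Bayes' theorem
P(A|D) = P(D|A)P(A) / P(D)
       = 0.01170884 / 0.04069318
       = 0.2877


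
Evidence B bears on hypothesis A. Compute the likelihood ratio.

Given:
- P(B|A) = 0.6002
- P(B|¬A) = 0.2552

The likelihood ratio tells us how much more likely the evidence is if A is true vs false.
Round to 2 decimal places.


Likelihood Ratio (LR) = P(B|A) / P(B|¬A)

LR = 0.6002 / 0.2552
   = 2.35

The evidence is 2.35 times more likely if A is true than if A is false.
Since LR > 1, the evidence supports A over ¬A.


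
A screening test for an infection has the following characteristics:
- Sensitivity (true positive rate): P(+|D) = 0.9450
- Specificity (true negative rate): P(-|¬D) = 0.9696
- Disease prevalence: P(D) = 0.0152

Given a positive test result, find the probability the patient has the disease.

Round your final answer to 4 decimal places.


Let D = has disease, + = positive test

Given:
- P(D) = 0.0152 (prevalence)
- P(+|D) = 0.9450 (sensitivity)
- P(-|¬D) = 0.9696 (specificity)
- P(+|¬D) = 0.0304 (false positive rate = 1 - specificity)

Step 1: Find P(+)
P(+) = P(+|D)P(D) + P(+|¬D)P(¬D)
     = 0.9450 × 0.0152 + 0.0304 × 0.9848
     = 0.01436400 + 0.02993792
     = 0.04430192

Step 2: Apply Bayes' theorem for P(D|+)
P(D|+) = P(+|D)P(D) / P(+)
       = 0.01436400 / 0.04430192
       = 0.3242


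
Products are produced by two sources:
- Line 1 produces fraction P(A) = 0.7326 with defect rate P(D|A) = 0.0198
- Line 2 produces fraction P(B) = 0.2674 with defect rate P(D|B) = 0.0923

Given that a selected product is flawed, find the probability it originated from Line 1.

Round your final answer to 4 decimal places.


Let A = from Line 1, D = flawed

Given:
- P(A) = 0.7326, P(B) = 0.2674
- P(D|A) = 0.0198, P(D|B) = 0.0923

Step 1: Find P(D)
P(D) = P(D|A)P(A) + P(D|B)P(B)
     = 0.0198 × 0.7326 + 0.0923 × 0.2674
     = 0.01450548 + 0.02468102
     = 0.03918650

Step 2: Apply Bayes' theorem
P(A|D) = P(D|A)P(A) / P(D)
       = 0.01450548 / 0.03918650
       = 0.3702


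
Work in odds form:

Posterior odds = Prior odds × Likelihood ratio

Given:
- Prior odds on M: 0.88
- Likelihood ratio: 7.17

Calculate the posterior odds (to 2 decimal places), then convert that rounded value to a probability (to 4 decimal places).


Step 1: Calculate posterior odds
Posterior odds = Prior odds × LR
               = 0.88 × 7.17
               = 6.31

Step 2: Convert to probability
P(M|E) = Posterior odds / (1 + Posterior odds)
       = 6.31 / (1 + 6.31)
       = 6.31 / 7.31
       = 0.8632

The evidence increased P(M) from 0.4681 to 0.8632.


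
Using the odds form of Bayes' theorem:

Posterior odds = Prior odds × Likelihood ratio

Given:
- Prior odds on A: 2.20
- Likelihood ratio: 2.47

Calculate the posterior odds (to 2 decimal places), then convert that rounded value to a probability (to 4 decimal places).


Step 1: Calculate posterior odds
Posterior odds = Prior odds × LR
               = 2.20 × 2.47
               = 5.43

Step 2: Convert to probability
P(A|E) = Posterior odds / (1 + Posterior odds)
       = 5.43 / (1 + 5.43)
       = 5.43 / 6.43
       = 0.8445

The evidence increased P(A) from 0.6875 to 0.8445.


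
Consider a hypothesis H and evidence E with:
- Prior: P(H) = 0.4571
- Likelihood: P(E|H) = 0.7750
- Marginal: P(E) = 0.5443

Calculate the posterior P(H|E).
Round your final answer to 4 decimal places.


Using Bayes' theorem:

P(H|E) = P(E|H) × P(H) / P(E)
       = 0.7750 × 0.4571 / 0.5443
       = 0.35425250 / 0.5443
       = 0.6508

The evidence strengthens our belief in H.
Prior: 0.4571 → Posterior: 0.6508


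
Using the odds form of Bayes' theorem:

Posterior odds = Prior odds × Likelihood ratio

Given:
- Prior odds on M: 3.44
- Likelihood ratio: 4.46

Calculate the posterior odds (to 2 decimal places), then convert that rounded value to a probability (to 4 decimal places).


Step 1: Calculate posterior odds
Posterior odds = Prior odds × LR
               = 3.44 × 4.46
               = 15.34

Step 2: Convert to probability
P(M|E) = Posterior odds / (1 + Posterior odds)
       = 15.34 / (1 + 15.34)
       = 15.34 / 16.34
       = 0.9388

The evidence increased P(M) from 0.7748 to 0.9388.


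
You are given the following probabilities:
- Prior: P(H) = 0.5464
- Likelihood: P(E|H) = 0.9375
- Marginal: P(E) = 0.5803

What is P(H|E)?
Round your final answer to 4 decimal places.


Using Bayes' theorem:

P(H|E) = P(E|H) × P(H) / P(E)
       = 0.9375 × 0.5464 / 0.5803
       = 0.51225000 / 0.5803
       = 0.8827

The evidence strengthens our belief in H.
Prior: 0.5464 → Posterior: 0.8827


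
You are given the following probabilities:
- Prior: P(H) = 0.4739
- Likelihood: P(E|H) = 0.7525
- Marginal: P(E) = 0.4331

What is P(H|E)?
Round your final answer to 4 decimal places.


Using Bayes' theorem:

P(H|E) = P(E|H) × P(H) / P(E)
       = 0.7525 × 0.4739 / 0.4331
       = 0.35660975 / 0.4331
       = 0.8234

The evidence strengthens our belief in H.
Prior: 0.4739 → Posterior: 0.8234


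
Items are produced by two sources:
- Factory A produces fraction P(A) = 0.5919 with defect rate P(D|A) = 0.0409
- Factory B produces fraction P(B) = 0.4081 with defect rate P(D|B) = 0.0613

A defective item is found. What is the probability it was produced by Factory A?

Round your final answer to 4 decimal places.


Let A = from Factory A, D = defective

Given:
- P(A) = 0.5919, P(B) = 0.4081
- P(D|A) = 0.0409, P(D|B) = 0.0613

Step 1: Find P(D)
P(D) = P(D|A)P(A) + P(D|B)P(B)
     = 0.0409 × 0.5919 + 0.0613 × 0.4081
     = 0.02420871 + 0.02501653
     = 0.04922524

Step 2: Apply Bayes' theorem
P(A|D) = P(D|A)P(A) / P(D)
       = 0.02420871 / 0.04922524
       = 0.4918


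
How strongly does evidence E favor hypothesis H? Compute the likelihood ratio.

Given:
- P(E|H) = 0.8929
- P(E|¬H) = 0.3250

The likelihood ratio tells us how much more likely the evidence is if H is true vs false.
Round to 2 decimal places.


Likelihood Ratio (LR) = P(E|H) / P(E|¬H)

LR = 0.8929 / 0.3250
   = 2.75

The evidence is 2.75 times more likely if H is true than if H is false.
LR > 1, so observing E raises the odds in favor of H.


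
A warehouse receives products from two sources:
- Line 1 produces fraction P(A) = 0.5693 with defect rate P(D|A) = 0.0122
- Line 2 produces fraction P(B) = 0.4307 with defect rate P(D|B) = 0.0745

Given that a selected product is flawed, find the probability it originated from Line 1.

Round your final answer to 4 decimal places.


Let A = from Line 1, D = flawed

Given:
- P(A) = 0.5693, P(B) = 0.4307
- P(D|A) = 0.0122, P(D|B) = 0.0745

Step 1: Find P(D)
P(D) = P(D|A)P(A) + P(D|B)P(B)
     = 0.0122 × 0.5693 + 0.0745 × 0.4307
     = 0.00694546 + 0.03208715
     = 0.03903261

Step 2: Apply Bayes' theorem
P(A|D) = P(D|A)P(A) / P(D)
       = 0.00694546 / 0.03903261
       = 0.1779


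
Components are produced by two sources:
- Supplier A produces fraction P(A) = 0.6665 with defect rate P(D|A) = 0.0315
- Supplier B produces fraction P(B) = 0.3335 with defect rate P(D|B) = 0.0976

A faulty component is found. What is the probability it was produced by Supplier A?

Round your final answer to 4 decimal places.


Let A = from Supplier A, D = faulty

Given:
- P(A) = 0.6665, P(B) = 0.3335
- P(D|A) = 0.0315, P(D|B) = 0.0976

Step 1: Find P(D)
P(D) = P(D|A)P(A) + P(D|B)P(B)
     = 0.0315 × 0.6665 + 0.0976 × 0.3335
     = 0.02099475 + 0.03254960
     = 0.05354435

Step 2: Apply Bayes' theorem
P(A|D) = P(D|A)P(A) / P(D)
       = 0.02099475 / 0.05354435
       = 0.3921


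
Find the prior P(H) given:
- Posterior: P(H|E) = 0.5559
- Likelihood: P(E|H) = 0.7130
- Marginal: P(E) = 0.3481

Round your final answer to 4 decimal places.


From Bayes' theorem: P(H|E) = P(E|H) × P(H) / P(E)

Rearranging for P(H):
P(H) = P(H|E) × P(E) / P(E|H)
     = 0.5559 × 0.3481 / 0.7130
     = 0.19350879 / 0.7130
     = 0.2714


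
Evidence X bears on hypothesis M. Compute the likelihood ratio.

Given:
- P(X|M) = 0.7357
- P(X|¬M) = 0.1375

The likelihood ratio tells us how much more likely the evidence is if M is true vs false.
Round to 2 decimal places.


Likelihood Ratio (LR) = P(X|M) / P(X|¬M)

LR = 0.7357 / 0.1375
   = 5.35

The evidence is 5.35 times more likely if M is true than if M is false.
Since LR > 1, the evidence supports M over ¬M.


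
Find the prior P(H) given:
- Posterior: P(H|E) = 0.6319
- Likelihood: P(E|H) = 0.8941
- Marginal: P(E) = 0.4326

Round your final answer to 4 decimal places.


From Bayes' theorem: P(H|E) = P(E|H) × P(H) / P(E)

Rearranging for P(H):
P(H) = P(H|E) × P(E) / P(E|H)
     = 0.6319 × 0.4326 / 0.8941
     = 0.27335994 / 0.8941
     = 0.3057


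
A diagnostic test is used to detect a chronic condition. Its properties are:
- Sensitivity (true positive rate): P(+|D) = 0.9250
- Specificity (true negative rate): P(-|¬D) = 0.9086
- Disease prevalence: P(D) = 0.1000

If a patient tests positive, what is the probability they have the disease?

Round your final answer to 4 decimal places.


Let D = has disease, + = positive test

Given:
- P(D) = 0.1000 (prevalence)
- P(+|D) = 0.9250 (sensitivity)
- P(-|¬D) = 0.9086 (specificity)
- P(+|¬D) = 0.0914 (false positive rate = 1 - specificity)

Step 1: Find P(+)
P(+) = P(+|D)P(D) + P(+|¬D)P(¬D)
     = 0.9250 × 0.1000 + 0.0914 × 0.9000
     = 0.09250000 + 0.08226000
     = 0.17476000

Step 2: Apply Bayes' theorem for P(D|+)
P(D|+) = P(+|D)P(D) / P(+)
       = 0.09250000 / 0.17476000
       = 0.5293


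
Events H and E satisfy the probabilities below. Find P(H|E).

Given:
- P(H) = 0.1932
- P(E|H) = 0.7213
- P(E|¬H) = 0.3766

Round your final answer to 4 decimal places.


Bayes' theorem: P(H|E) = P(E|H) × P(H) / P(E)

Step 1: Calculate P(E) using law of total probability
P(E) = P(E|H)P(H) + P(E|¬H)P(¬H)
     = 0.7213 × 0.1932 + 0.3766 × 0.8068
     = 0.13935516 + 0.30384088
     = 0.44319604

Step 2: Apply Bayes' theorem
P(H|E) = P(E|H) × P(H) / P(E)
       = 0.13935516 / 0.44319604
       = 0.3144


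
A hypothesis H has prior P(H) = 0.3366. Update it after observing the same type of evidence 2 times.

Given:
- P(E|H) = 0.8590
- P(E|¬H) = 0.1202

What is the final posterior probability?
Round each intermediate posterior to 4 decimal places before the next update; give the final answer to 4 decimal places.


Sequential Bayesian updating:

Initial prior: P(H) = 0.3366

Update 1:
  P(E) = 0.8590 × 0.3366 + 0.1202 × 0.6634 = 0.28913940 + 0.07974068 = 0.36888008
  P(H|E) = 0.28913940 / 0.36888008 = 0.7838

Update 2:
  P(E) = 0.8590 × 0.7838 + 0.1202 × 0.2162 = 0.67328420 + 0.02598724 = 0.69927144
  P(H|E) = 0.67328420 / 0.69927144 = 0.9628

Final posterior: 0.9628


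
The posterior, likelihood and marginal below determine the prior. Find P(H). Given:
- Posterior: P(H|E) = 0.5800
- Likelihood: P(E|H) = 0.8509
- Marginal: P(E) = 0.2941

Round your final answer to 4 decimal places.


From Bayes' theorem: P(H|E) = P(E|H) × P(H) / P(E)

Rearranging for P(H):
P(H) = P(H|E) × P(E) / P(E|H)
     = 0.5800 × 0.2941 / 0.8509
     = 0.17057800 / 0.8509
     = 0.2005


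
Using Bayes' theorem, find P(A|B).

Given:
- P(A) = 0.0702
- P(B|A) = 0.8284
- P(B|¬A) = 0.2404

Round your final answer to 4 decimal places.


Bayes' theorem: P(A|B) = P(B|A) × P(A) / P(B)

Step 1: Calculate P(B) using law of total probability
P(B) = P(B|A)P(A) + P(B|¬A)P(¬A)
     = 0.8284 × 0.0702 + 0.2404 × 0.9298
     = 0.05815368 + 0.22352392
     = 0.28167760

Step 2: Apply Bayes' theorem
P(A|B) = P(B|A) × P(A) / P(B)
       = 0.05815368 / 0.28167760
       = 0.2065
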